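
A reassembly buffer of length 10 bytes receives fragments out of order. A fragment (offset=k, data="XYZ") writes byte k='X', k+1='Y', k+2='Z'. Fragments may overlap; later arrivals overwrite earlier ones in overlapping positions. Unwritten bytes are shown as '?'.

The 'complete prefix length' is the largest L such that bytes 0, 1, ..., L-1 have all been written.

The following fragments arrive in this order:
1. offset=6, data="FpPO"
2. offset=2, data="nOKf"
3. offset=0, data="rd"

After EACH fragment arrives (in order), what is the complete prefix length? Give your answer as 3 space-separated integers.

Answer: 0 0 10

Derivation:
Fragment 1: offset=6 data="FpPO" -> buffer=??????FpPO -> prefix_len=0
Fragment 2: offset=2 data="nOKf" -> buffer=??nOKfFpPO -> prefix_len=0
Fragment 3: offset=0 data="rd" -> buffer=rdnOKfFpPO -> prefix_len=10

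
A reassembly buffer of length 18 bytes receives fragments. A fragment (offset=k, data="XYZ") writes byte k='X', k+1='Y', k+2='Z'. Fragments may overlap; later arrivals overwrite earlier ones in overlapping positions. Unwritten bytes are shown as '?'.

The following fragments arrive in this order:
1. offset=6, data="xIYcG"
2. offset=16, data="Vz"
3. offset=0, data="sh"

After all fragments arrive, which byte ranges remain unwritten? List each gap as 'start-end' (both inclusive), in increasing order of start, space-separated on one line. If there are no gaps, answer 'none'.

Fragment 1: offset=6 len=5
Fragment 2: offset=16 len=2
Fragment 3: offset=0 len=2
Gaps: 2-5 11-15

Answer: 2-5 11-15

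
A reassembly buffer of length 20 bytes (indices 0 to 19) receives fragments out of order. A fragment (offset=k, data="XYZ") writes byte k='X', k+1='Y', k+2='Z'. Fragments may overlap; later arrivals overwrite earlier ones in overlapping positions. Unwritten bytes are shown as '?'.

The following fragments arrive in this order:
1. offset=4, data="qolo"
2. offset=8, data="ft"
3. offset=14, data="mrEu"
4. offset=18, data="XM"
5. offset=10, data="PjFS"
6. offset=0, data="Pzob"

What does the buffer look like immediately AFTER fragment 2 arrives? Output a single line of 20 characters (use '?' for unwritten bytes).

Fragment 1: offset=4 data="qolo" -> buffer=????qolo????????????
Fragment 2: offset=8 data="ft" -> buffer=????qoloft??????????

Answer: ????qoloft??????????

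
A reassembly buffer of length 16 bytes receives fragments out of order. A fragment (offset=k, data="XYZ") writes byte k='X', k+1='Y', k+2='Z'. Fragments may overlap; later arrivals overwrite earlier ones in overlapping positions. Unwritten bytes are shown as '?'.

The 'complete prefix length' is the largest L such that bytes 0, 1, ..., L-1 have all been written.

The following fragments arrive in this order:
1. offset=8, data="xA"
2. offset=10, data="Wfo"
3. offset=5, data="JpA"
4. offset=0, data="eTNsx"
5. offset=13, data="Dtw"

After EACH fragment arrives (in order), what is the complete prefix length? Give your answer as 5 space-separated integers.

Fragment 1: offset=8 data="xA" -> buffer=????????xA?????? -> prefix_len=0
Fragment 2: offset=10 data="Wfo" -> buffer=????????xAWfo??? -> prefix_len=0
Fragment 3: offset=5 data="JpA" -> buffer=?????JpAxAWfo??? -> prefix_len=0
Fragment 4: offset=0 data="eTNsx" -> buffer=eTNsxJpAxAWfo??? -> prefix_len=13
Fragment 5: offset=13 data="Dtw" -> buffer=eTNsxJpAxAWfoDtw -> prefix_len=16

Answer: 0 0 0 13 16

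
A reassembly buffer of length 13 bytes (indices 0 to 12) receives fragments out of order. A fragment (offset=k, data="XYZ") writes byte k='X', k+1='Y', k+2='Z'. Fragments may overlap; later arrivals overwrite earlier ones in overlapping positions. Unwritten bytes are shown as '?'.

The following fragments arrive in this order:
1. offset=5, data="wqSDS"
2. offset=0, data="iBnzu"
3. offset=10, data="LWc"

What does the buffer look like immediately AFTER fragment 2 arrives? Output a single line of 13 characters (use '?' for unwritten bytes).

Fragment 1: offset=5 data="wqSDS" -> buffer=?????wqSDS???
Fragment 2: offset=0 data="iBnzu" -> buffer=iBnzuwqSDS???

Answer: iBnzuwqSDS???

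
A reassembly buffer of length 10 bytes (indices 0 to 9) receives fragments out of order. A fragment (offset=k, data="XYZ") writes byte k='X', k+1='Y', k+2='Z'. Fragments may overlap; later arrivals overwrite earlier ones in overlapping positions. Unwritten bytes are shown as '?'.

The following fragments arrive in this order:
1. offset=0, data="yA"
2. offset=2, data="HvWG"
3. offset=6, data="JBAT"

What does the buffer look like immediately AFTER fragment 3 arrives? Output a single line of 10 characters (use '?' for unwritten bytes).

Fragment 1: offset=0 data="yA" -> buffer=yA????????
Fragment 2: offset=2 data="HvWG" -> buffer=yAHvWG????
Fragment 3: offset=6 data="JBAT" -> buffer=yAHvWGJBAT

Answer: yAHvWGJBAT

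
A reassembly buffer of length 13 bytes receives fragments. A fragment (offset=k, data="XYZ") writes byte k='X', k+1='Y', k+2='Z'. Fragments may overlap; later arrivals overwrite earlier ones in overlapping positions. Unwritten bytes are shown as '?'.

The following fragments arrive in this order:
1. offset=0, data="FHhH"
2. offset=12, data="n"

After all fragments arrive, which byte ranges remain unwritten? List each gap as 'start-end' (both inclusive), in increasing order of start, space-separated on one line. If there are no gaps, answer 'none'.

Fragment 1: offset=0 len=4
Fragment 2: offset=12 len=1
Gaps: 4-11

Answer: 4-11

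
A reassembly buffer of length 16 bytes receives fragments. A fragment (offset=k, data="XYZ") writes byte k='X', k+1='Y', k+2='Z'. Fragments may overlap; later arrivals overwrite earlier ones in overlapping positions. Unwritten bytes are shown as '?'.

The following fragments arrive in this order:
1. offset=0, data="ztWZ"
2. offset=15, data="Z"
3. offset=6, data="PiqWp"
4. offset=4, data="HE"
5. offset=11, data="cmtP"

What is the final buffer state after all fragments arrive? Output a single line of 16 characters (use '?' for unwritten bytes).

Answer: ztWZHEPiqWpcmtPZ

Derivation:
Fragment 1: offset=0 data="ztWZ" -> buffer=ztWZ????????????
Fragment 2: offset=15 data="Z" -> buffer=ztWZ???????????Z
Fragment 3: offset=6 data="PiqWp" -> buffer=ztWZ??PiqWp????Z
Fragment 4: offset=4 data="HE" -> buffer=ztWZHEPiqWp????Z
Fragment 5: offset=11 data="cmtP" -> buffer=ztWZHEPiqWpcmtPZ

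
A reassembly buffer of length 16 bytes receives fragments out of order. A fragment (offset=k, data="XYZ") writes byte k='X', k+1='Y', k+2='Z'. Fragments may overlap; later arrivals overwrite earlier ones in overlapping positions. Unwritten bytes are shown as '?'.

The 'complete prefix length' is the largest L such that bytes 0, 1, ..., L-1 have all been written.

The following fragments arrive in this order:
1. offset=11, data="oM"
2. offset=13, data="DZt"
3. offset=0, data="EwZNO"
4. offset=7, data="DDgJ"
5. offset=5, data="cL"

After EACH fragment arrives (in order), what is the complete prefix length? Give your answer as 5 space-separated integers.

Fragment 1: offset=11 data="oM" -> buffer=???????????oM??? -> prefix_len=0
Fragment 2: offset=13 data="DZt" -> buffer=???????????oMDZt -> prefix_len=0
Fragment 3: offset=0 data="EwZNO" -> buffer=EwZNO??????oMDZt -> prefix_len=5
Fragment 4: offset=7 data="DDgJ" -> buffer=EwZNO??DDgJoMDZt -> prefix_len=5
Fragment 5: offset=5 data="cL" -> buffer=EwZNOcLDDgJoMDZt -> prefix_len=16

Answer: 0 0 5 5 16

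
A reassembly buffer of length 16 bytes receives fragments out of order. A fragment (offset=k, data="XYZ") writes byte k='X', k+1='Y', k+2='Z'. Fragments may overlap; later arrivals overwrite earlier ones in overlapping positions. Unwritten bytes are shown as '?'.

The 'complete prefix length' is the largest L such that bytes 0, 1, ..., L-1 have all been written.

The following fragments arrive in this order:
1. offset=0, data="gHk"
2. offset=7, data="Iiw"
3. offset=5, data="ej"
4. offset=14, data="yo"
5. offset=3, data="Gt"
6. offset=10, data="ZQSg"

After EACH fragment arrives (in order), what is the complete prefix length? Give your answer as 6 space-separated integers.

Fragment 1: offset=0 data="gHk" -> buffer=gHk????????????? -> prefix_len=3
Fragment 2: offset=7 data="Iiw" -> buffer=gHk????Iiw?????? -> prefix_len=3
Fragment 3: offset=5 data="ej" -> buffer=gHk??ejIiw?????? -> prefix_len=3
Fragment 4: offset=14 data="yo" -> buffer=gHk??ejIiw????yo -> prefix_len=3
Fragment 5: offset=3 data="Gt" -> buffer=gHkGtejIiw????yo -> prefix_len=10
Fragment 6: offset=10 data="ZQSg" -> buffer=gHkGtejIiwZQSgyo -> prefix_len=16

Answer: 3 3 3 3 10 16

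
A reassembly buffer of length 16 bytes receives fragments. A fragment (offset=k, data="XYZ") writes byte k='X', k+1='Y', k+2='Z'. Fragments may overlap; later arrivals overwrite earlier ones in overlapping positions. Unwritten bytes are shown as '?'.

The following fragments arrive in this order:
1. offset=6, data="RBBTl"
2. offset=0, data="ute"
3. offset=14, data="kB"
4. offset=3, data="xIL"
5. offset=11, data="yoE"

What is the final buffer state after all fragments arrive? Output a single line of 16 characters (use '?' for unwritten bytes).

Fragment 1: offset=6 data="RBBTl" -> buffer=??????RBBTl?????
Fragment 2: offset=0 data="ute" -> buffer=ute???RBBTl?????
Fragment 3: offset=14 data="kB" -> buffer=ute???RBBTl???kB
Fragment 4: offset=3 data="xIL" -> buffer=utexILRBBTl???kB
Fragment 5: offset=11 data="yoE" -> buffer=utexILRBBTlyoEkB

Answer: utexILRBBTlyoEkB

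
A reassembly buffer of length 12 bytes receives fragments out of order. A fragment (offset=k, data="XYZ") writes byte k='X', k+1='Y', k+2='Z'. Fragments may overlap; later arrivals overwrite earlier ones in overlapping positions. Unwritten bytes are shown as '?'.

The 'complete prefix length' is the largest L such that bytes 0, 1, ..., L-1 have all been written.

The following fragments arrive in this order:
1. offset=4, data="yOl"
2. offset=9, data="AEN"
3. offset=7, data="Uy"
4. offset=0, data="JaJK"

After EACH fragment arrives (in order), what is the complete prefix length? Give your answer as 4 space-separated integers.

Fragment 1: offset=4 data="yOl" -> buffer=????yOl????? -> prefix_len=0
Fragment 2: offset=9 data="AEN" -> buffer=????yOl??AEN -> prefix_len=0
Fragment 3: offset=7 data="Uy" -> buffer=????yOlUyAEN -> prefix_len=0
Fragment 4: offset=0 data="JaJK" -> buffer=JaJKyOlUyAEN -> prefix_len=12

Answer: 0 0 0 12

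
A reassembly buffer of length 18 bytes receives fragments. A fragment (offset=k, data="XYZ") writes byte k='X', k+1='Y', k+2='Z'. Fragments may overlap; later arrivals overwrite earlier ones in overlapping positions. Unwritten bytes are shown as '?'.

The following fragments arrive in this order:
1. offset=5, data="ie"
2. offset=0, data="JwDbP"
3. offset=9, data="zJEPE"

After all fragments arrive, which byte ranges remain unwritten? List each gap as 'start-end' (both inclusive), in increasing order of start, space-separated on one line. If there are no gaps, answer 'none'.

Fragment 1: offset=5 len=2
Fragment 2: offset=0 len=5
Fragment 3: offset=9 len=5
Gaps: 7-8 14-17

Answer: 7-8 14-17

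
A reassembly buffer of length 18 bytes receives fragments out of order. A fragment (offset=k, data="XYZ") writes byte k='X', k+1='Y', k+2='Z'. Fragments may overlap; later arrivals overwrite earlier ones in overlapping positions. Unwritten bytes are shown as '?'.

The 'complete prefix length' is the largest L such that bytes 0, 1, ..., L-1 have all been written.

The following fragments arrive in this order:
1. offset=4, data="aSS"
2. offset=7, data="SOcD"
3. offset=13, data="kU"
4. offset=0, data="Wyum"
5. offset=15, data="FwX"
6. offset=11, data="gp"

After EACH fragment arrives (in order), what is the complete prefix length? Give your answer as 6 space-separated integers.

Fragment 1: offset=4 data="aSS" -> buffer=????aSS??????????? -> prefix_len=0
Fragment 2: offset=7 data="SOcD" -> buffer=????aSSSOcD??????? -> prefix_len=0
Fragment 3: offset=13 data="kU" -> buffer=????aSSSOcD??kU??? -> prefix_len=0
Fragment 4: offset=0 data="Wyum" -> buffer=WyumaSSSOcD??kU??? -> prefix_len=11
Fragment 5: offset=15 data="FwX" -> buffer=WyumaSSSOcD??kUFwX -> prefix_len=11
Fragment 6: offset=11 data="gp" -> buffer=WyumaSSSOcDgpkUFwX -> prefix_len=18

Answer: 0 0 0 11 11 18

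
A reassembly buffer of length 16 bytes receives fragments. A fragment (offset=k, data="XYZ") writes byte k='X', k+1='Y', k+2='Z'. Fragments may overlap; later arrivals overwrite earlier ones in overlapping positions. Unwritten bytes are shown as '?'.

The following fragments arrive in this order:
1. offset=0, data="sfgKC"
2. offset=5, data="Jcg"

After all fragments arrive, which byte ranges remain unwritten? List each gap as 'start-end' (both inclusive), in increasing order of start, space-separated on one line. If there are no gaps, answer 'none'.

Fragment 1: offset=0 len=5
Fragment 2: offset=5 len=3
Gaps: 8-15

Answer: 8-15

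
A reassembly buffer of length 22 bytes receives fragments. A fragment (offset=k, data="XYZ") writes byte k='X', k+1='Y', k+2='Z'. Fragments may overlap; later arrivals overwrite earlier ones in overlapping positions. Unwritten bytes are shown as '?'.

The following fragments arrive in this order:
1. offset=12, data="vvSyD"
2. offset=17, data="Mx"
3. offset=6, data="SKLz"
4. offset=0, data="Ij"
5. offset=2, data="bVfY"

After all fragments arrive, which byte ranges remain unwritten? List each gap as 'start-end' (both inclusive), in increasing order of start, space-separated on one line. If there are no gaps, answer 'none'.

Fragment 1: offset=12 len=5
Fragment 2: offset=17 len=2
Fragment 3: offset=6 len=4
Fragment 4: offset=0 len=2
Fragment 5: offset=2 len=4
Gaps: 10-11 19-21

Answer: 10-11 19-21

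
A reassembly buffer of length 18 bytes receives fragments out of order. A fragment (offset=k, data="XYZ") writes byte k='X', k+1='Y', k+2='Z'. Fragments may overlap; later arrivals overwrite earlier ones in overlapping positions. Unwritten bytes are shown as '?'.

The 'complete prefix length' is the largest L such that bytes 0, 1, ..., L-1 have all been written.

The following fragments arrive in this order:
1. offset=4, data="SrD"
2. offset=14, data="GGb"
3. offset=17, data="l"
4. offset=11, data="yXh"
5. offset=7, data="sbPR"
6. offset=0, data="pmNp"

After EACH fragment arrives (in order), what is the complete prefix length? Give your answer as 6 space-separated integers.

Answer: 0 0 0 0 0 18

Derivation:
Fragment 1: offset=4 data="SrD" -> buffer=????SrD??????????? -> prefix_len=0
Fragment 2: offset=14 data="GGb" -> buffer=????SrD???????GGb? -> prefix_len=0
Fragment 3: offset=17 data="l" -> buffer=????SrD???????GGbl -> prefix_len=0
Fragment 4: offset=11 data="yXh" -> buffer=????SrD????yXhGGbl -> prefix_len=0
Fragment 5: offset=7 data="sbPR" -> buffer=????SrDsbPRyXhGGbl -> prefix_len=0
Fragment 6: offset=0 data="pmNp" -> buffer=pmNpSrDsbPRyXhGGbl -> prefix_len=18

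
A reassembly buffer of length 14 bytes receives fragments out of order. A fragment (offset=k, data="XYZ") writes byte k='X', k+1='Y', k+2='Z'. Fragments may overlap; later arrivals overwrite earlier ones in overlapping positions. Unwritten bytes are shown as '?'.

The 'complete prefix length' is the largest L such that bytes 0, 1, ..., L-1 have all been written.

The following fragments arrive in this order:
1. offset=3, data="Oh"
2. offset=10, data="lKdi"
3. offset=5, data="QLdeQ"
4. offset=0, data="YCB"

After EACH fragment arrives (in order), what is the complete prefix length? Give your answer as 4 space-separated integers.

Fragment 1: offset=3 data="Oh" -> buffer=???Oh????????? -> prefix_len=0
Fragment 2: offset=10 data="lKdi" -> buffer=???Oh?????lKdi -> prefix_len=0
Fragment 3: offset=5 data="QLdeQ" -> buffer=???OhQLdeQlKdi -> prefix_len=0
Fragment 4: offset=0 data="YCB" -> buffer=YCBOhQLdeQlKdi -> prefix_len=14

Answer: 0 0 0 14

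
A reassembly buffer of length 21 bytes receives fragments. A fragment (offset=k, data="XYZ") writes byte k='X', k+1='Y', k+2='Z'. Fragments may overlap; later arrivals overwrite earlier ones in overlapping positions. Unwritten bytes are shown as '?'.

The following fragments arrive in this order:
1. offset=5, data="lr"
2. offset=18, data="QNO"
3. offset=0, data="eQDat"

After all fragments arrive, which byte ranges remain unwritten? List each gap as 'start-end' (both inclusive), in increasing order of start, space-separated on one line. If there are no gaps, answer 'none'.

Answer: 7-17

Derivation:
Fragment 1: offset=5 len=2
Fragment 2: offset=18 len=3
Fragment 3: offset=0 len=5
Gaps: 7-17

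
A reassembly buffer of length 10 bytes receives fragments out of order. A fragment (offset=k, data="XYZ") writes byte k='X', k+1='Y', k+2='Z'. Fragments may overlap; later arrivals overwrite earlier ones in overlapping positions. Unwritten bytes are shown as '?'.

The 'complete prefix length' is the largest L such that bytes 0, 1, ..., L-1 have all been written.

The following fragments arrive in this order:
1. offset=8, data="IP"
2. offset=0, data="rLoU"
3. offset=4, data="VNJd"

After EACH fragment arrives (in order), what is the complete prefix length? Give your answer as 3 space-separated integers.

Fragment 1: offset=8 data="IP" -> buffer=????????IP -> prefix_len=0
Fragment 2: offset=0 data="rLoU" -> buffer=rLoU????IP -> prefix_len=4
Fragment 3: offset=4 data="VNJd" -> buffer=rLoUVNJdIP -> prefix_len=10

Answer: 0 4 10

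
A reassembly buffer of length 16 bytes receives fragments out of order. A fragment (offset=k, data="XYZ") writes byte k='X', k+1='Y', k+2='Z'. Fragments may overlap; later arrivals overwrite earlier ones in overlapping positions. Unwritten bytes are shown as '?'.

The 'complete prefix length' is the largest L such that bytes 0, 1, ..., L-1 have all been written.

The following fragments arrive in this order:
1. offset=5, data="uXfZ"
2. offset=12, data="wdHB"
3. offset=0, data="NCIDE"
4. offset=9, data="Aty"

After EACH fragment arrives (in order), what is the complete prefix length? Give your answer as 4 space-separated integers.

Fragment 1: offset=5 data="uXfZ" -> buffer=?????uXfZ??????? -> prefix_len=0
Fragment 2: offset=12 data="wdHB" -> buffer=?????uXfZ???wdHB -> prefix_len=0
Fragment 3: offset=0 data="NCIDE" -> buffer=NCIDEuXfZ???wdHB -> prefix_len=9
Fragment 4: offset=9 data="Aty" -> buffer=NCIDEuXfZAtywdHB -> prefix_len=16

Answer: 0 0 9 16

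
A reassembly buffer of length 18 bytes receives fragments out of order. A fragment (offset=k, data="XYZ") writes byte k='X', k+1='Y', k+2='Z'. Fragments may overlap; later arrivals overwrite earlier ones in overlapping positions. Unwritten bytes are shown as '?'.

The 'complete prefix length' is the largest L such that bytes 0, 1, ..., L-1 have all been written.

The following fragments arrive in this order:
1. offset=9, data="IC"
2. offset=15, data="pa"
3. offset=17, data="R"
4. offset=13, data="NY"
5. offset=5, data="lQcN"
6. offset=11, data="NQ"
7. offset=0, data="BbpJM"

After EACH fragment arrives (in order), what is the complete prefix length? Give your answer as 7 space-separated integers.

Answer: 0 0 0 0 0 0 18

Derivation:
Fragment 1: offset=9 data="IC" -> buffer=?????????IC??????? -> prefix_len=0
Fragment 2: offset=15 data="pa" -> buffer=?????????IC????pa? -> prefix_len=0
Fragment 3: offset=17 data="R" -> buffer=?????????IC????paR -> prefix_len=0
Fragment 4: offset=13 data="NY" -> buffer=?????????IC??NYpaR -> prefix_len=0
Fragment 5: offset=5 data="lQcN" -> buffer=?????lQcNIC??NYpaR -> prefix_len=0
Fragment 6: offset=11 data="NQ" -> buffer=?????lQcNICNQNYpaR -> prefix_len=0
Fragment 7: offset=0 data="BbpJM" -> buffer=BbpJMlQcNICNQNYpaR -> prefix_len=18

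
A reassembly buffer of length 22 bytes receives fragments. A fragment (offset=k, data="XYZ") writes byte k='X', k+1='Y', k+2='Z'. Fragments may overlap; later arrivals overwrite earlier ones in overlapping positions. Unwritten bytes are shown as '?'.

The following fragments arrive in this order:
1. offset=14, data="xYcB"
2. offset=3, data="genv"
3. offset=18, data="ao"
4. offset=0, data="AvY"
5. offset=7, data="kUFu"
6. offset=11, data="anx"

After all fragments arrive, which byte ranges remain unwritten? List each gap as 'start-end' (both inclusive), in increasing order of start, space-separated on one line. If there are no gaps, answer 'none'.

Fragment 1: offset=14 len=4
Fragment 2: offset=3 len=4
Fragment 3: offset=18 len=2
Fragment 4: offset=0 len=3
Fragment 5: offset=7 len=4
Fragment 6: offset=11 len=3
Gaps: 20-21

Answer: 20-21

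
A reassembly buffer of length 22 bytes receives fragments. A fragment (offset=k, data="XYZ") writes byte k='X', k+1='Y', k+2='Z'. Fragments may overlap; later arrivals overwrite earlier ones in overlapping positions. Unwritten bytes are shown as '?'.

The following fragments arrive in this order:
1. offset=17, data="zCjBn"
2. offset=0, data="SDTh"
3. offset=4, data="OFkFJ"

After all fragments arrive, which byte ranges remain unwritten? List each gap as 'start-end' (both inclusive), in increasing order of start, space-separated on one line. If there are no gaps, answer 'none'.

Answer: 9-16

Derivation:
Fragment 1: offset=17 len=5
Fragment 2: offset=0 len=4
Fragment 3: offset=4 len=5
Gaps: 9-16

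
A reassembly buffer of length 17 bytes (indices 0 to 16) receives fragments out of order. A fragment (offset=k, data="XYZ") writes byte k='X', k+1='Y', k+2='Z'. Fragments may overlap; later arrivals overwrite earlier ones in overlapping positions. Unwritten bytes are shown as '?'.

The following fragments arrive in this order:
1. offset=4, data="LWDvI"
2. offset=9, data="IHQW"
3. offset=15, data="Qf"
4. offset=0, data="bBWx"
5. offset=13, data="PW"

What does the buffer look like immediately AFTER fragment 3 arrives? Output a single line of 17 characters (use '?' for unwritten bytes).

Fragment 1: offset=4 data="LWDvI" -> buffer=????LWDvI????????
Fragment 2: offset=9 data="IHQW" -> buffer=????LWDvIIHQW????
Fragment 3: offset=15 data="Qf" -> buffer=????LWDvIIHQW??Qf

Answer: ????LWDvIIHQW??Qf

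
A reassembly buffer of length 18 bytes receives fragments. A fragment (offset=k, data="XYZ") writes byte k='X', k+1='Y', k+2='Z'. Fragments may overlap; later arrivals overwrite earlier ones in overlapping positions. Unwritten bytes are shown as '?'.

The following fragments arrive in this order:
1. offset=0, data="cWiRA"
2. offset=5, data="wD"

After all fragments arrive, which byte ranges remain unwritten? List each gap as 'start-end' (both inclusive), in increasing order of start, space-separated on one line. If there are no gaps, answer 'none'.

Fragment 1: offset=0 len=5
Fragment 2: offset=5 len=2
Gaps: 7-17

Answer: 7-17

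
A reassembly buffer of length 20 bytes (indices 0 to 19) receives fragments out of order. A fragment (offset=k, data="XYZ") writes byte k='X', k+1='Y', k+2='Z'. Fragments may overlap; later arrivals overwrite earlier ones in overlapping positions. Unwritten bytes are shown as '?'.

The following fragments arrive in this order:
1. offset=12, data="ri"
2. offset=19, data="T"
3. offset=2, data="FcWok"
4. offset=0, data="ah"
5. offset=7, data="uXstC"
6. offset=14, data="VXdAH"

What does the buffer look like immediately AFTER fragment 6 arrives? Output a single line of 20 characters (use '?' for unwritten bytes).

Fragment 1: offset=12 data="ri" -> buffer=????????????ri??????
Fragment 2: offset=19 data="T" -> buffer=????????????ri?????T
Fragment 3: offset=2 data="FcWok" -> buffer=??FcWok?????ri?????T
Fragment 4: offset=0 data="ah" -> buffer=ahFcWok?????ri?????T
Fragment 5: offset=7 data="uXstC" -> buffer=ahFcWokuXstCri?????T
Fragment 6: offset=14 data="VXdAH" -> buffer=ahFcWokuXstCriVXdAHT

Answer: ahFcWokuXstCriVXdAHT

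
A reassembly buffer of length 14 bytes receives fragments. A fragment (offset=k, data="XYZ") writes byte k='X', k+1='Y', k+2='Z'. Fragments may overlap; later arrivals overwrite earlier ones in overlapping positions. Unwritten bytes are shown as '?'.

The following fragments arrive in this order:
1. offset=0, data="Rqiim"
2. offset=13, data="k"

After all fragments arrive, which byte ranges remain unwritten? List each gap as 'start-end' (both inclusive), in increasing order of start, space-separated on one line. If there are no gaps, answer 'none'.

Answer: 5-12

Derivation:
Fragment 1: offset=0 len=5
Fragment 2: offset=13 len=1
Gaps: 5-12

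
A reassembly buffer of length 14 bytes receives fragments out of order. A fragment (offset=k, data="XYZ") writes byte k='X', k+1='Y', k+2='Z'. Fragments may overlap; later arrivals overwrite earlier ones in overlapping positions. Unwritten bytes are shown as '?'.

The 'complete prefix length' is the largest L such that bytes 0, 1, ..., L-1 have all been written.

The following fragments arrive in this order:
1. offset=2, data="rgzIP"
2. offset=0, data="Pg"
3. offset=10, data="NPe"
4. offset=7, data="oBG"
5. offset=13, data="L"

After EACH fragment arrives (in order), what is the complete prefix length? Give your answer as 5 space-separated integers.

Fragment 1: offset=2 data="rgzIP" -> buffer=??rgzIP??????? -> prefix_len=0
Fragment 2: offset=0 data="Pg" -> buffer=PgrgzIP??????? -> prefix_len=7
Fragment 3: offset=10 data="NPe" -> buffer=PgrgzIP???NPe? -> prefix_len=7
Fragment 4: offset=7 data="oBG" -> buffer=PgrgzIPoBGNPe? -> prefix_len=13
Fragment 5: offset=13 data="L" -> buffer=PgrgzIPoBGNPeL -> prefix_len=14

Answer: 0 7 7 13 14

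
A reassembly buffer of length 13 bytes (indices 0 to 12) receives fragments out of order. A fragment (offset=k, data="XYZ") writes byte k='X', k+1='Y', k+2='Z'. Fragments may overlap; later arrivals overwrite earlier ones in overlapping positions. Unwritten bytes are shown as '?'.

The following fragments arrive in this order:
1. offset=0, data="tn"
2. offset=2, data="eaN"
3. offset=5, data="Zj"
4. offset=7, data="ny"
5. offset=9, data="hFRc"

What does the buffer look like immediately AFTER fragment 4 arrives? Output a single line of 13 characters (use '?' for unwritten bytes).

Answer: tneaNZjny????

Derivation:
Fragment 1: offset=0 data="tn" -> buffer=tn???????????
Fragment 2: offset=2 data="eaN" -> buffer=tneaN????????
Fragment 3: offset=5 data="Zj" -> buffer=tneaNZj??????
Fragment 4: offset=7 data="ny" -> buffer=tneaNZjny????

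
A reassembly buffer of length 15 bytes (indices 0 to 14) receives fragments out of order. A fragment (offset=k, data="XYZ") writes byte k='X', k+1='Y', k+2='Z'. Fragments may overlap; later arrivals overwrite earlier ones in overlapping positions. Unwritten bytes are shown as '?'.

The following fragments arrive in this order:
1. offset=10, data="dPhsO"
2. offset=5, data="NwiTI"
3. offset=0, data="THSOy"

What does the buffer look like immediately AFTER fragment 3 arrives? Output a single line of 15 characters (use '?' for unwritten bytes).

Answer: THSOyNwiTIdPhsO

Derivation:
Fragment 1: offset=10 data="dPhsO" -> buffer=??????????dPhsO
Fragment 2: offset=5 data="NwiTI" -> buffer=?????NwiTIdPhsO
Fragment 3: offset=0 data="THSOy" -> buffer=THSOyNwiTIdPhsO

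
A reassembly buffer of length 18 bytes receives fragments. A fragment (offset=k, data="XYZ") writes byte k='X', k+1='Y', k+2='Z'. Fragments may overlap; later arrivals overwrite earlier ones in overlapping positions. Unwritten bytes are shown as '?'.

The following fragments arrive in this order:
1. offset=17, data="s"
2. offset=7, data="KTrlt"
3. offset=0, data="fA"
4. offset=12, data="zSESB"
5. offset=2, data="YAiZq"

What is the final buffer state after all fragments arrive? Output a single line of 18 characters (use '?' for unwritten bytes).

Answer: fAYAiZqKTrltzSESBs

Derivation:
Fragment 1: offset=17 data="s" -> buffer=?????????????????s
Fragment 2: offset=7 data="KTrlt" -> buffer=???????KTrlt?????s
Fragment 3: offset=0 data="fA" -> buffer=fA?????KTrlt?????s
Fragment 4: offset=12 data="zSESB" -> buffer=fA?????KTrltzSESBs
Fragment 5: offset=2 data="YAiZq" -> buffer=fAYAiZqKTrltzSESBs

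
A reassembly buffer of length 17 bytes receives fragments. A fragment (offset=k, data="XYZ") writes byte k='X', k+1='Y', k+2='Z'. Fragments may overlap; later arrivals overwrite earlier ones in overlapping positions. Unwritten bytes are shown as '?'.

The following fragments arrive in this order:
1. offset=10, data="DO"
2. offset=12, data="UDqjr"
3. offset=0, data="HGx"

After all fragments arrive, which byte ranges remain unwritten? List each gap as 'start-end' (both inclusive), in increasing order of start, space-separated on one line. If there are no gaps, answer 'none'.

Fragment 1: offset=10 len=2
Fragment 2: offset=12 len=5
Fragment 3: offset=0 len=3
Gaps: 3-9

Answer: 3-9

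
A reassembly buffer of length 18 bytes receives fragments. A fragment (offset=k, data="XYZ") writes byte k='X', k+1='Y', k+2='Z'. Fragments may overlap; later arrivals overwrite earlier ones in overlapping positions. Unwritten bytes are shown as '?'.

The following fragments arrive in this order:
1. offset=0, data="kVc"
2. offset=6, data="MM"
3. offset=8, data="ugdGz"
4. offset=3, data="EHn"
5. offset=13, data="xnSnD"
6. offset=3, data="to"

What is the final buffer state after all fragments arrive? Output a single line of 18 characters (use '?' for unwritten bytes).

Answer: kVctonMMugdGzxnSnD

Derivation:
Fragment 1: offset=0 data="kVc" -> buffer=kVc???????????????
Fragment 2: offset=6 data="MM" -> buffer=kVc???MM??????????
Fragment 3: offset=8 data="ugdGz" -> buffer=kVc???MMugdGz?????
Fragment 4: offset=3 data="EHn" -> buffer=kVcEHnMMugdGz?????
Fragment 5: offset=13 data="xnSnD" -> buffer=kVcEHnMMugdGzxnSnD
Fragment 6: offset=3 data="to" -> buffer=kVctonMMugdGzxnSnD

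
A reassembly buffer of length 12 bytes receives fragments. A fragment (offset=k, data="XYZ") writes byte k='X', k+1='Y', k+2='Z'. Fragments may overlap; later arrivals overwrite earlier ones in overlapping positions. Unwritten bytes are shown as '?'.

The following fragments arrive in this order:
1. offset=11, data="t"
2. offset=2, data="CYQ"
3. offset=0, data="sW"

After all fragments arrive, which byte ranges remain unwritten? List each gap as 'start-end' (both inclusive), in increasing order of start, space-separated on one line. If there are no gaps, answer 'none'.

Answer: 5-10

Derivation:
Fragment 1: offset=11 len=1
Fragment 2: offset=2 len=3
Fragment 3: offset=0 len=2
Gaps: 5-10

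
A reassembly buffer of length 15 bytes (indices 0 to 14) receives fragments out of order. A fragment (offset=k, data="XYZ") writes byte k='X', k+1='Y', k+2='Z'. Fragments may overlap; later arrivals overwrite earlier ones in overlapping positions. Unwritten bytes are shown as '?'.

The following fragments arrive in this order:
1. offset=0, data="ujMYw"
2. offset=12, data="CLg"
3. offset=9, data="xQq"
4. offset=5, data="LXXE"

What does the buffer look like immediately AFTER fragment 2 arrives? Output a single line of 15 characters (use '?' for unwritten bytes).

Fragment 1: offset=0 data="ujMYw" -> buffer=ujMYw??????????
Fragment 2: offset=12 data="CLg" -> buffer=ujMYw???????CLg

Answer: ujMYw???????CLg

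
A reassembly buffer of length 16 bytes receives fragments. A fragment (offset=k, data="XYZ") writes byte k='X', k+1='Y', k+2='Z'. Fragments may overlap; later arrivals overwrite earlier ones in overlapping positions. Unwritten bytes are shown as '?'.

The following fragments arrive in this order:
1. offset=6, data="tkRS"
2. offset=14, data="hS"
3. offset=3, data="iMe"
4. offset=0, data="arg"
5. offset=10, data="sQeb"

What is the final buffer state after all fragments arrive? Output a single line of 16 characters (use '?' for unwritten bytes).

Fragment 1: offset=6 data="tkRS" -> buffer=??????tkRS??????
Fragment 2: offset=14 data="hS" -> buffer=??????tkRS????hS
Fragment 3: offset=3 data="iMe" -> buffer=???iMetkRS????hS
Fragment 4: offset=0 data="arg" -> buffer=argiMetkRS????hS
Fragment 5: offset=10 data="sQeb" -> buffer=argiMetkRSsQebhS

Answer: argiMetkRSsQebhS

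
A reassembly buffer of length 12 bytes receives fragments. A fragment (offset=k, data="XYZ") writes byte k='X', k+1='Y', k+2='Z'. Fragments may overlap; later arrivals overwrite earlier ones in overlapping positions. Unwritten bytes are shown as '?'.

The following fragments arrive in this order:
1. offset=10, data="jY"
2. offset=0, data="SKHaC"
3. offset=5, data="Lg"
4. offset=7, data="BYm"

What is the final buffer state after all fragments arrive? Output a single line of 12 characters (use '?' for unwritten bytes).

Fragment 1: offset=10 data="jY" -> buffer=??????????jY
Fragment 2: offset=0 data="SKHaC" -> buffer=SKHaC?????jY
Fragment 3: offset=5 data="Lg" -> buffer=SKHaCLg???jY
Fragment 4: offset=7 data="BYm" -> buffer=SKHaCLgBYmjY

Answer: SKHaCLgBYmjY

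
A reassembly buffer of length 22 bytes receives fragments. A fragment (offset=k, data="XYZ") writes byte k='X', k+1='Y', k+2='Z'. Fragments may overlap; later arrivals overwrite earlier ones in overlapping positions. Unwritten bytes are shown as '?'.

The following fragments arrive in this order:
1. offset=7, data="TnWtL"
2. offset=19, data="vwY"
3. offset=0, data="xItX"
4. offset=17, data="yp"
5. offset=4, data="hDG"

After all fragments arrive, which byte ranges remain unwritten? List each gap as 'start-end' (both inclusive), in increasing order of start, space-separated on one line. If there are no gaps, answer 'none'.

Fragment 1: offset=7 len=5
Fragment 2: offset=19 len=3
Fragment 3: offset=0 len=4
Fragment 4: offset=17 len=2
Fragment 5: offset=4 len=3
Gaps: 12-16

Answer: 12-16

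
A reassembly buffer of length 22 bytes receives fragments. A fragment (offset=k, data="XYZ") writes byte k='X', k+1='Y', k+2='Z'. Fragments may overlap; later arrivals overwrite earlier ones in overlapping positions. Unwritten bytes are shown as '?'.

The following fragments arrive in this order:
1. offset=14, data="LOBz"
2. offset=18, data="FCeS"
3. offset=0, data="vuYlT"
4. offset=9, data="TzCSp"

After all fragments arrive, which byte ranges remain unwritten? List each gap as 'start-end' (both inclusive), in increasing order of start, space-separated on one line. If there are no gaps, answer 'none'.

Answer: 5-8

Derivation:
Fragment 1: offset=14 len=4
Fragment 2: offset=18 len=4
Fragment 3: offset=0 len=5
Fragment 4: offset=9 len=5
Gaps: 5-8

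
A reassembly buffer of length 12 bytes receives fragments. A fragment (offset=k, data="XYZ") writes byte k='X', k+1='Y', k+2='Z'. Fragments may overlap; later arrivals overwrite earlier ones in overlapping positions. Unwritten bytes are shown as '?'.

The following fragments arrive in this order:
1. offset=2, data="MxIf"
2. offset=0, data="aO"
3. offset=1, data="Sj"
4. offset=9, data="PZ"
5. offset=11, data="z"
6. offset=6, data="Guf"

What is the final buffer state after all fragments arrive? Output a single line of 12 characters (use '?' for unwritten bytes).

Answer: aSjxIfGufPZz

Derivation:
Fragment 1: offset=2 data="MxIf" -> buffer=??MxIf??????
Fragment 2: offset=0 data="aO" -> buffer=aOMxIf??????
Fragment 3: offset=1 data="Sj" -> buffer=aSjxIf??????
Fragment 4: offset=9 data="PZ" -> buffer=aSjxIf???PZ?
Fragment 5: offset=11 data="z" -> buffer=aSjxIf???PZz
Fragment 6: offset=6 data="Guf" -> buffer=aSjxIfGufPZz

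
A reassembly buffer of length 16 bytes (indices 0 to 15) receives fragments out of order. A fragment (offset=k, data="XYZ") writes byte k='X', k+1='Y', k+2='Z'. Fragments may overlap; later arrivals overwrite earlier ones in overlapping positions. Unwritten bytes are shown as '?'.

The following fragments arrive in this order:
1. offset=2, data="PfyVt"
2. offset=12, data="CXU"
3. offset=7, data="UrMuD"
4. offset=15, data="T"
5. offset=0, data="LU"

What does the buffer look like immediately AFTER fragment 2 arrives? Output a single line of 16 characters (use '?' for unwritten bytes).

Fragment 1: offset=2 data="PfyVt" -> buffer=??PfyVt?????????
Fragment 2: offset=12 data="CXU" -> buffer=??PfyVt?????CXU?

Answer: ??PfyVt?????CXU?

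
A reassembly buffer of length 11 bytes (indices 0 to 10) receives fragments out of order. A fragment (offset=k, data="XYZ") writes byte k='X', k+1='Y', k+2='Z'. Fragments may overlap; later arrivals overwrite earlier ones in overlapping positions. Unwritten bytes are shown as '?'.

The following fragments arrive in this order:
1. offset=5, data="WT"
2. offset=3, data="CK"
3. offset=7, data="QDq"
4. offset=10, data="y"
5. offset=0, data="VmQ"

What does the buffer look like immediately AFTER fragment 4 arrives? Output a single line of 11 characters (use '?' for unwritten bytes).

Fragment 1: offset=5 data="WT" -> buffer=?????WT????
Fragment 2: offset=3 data="CK" -> buffer=???CKWT????
Fragment 3: offset=7 data="QDq" -> buffer=???CKWTQDq?
Fragment 4: offset=10 data="y" -> buffer=???CKWTQDqy

Answer: ???CKWTQDqy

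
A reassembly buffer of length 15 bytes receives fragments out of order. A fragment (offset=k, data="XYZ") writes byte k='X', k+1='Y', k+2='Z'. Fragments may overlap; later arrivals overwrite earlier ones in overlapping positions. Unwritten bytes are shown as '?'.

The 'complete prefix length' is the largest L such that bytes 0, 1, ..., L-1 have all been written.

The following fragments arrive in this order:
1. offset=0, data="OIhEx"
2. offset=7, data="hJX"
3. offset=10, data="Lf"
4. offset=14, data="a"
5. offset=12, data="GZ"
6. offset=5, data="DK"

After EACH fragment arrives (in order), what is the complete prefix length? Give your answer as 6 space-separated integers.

Fragment 1: offset=0 data="OIhEx" -> buffer=OIhEx?????????? -> prefix_len=5
Fragment 2: offset=7 data="hJX" -> buffer=OIhEx??hJX????? -> prefix_len=5
Fragment 3: offset=10 data="Lf" -> buffer=OIhEx??hJXLf??? -> prefix_len=5
Fragment 4: offset=14 data="a" -> buffer=OIhEx??hJXLf??a -> prefix_len=5
Fragment 5: offset=12 data="GZ" -> buffer=OIhEx??hJXLfGZa -> prefix_len=5
Fragment 6: offset=5 data="DK" -> buffer=OIhExDKhJXLfGZa -> prefix_len=15

Answer: 5 5 5 5 5 15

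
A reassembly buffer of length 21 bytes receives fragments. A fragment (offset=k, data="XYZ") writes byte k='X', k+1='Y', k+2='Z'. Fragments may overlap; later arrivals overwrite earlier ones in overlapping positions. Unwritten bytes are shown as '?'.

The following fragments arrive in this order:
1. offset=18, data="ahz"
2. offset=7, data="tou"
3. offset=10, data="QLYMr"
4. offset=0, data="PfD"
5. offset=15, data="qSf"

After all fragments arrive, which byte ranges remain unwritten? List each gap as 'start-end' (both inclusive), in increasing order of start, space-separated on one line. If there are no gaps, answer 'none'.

Answer: 3-6

Derivation:
Fragment 1: offset=18 len=3
Fragment 2: offset=7 len=3
Fragment 3: offset=10 len=5
Fragment 4: offset=0 len=3
Fragment 5: offset=15 len=3
Gaps: 3-6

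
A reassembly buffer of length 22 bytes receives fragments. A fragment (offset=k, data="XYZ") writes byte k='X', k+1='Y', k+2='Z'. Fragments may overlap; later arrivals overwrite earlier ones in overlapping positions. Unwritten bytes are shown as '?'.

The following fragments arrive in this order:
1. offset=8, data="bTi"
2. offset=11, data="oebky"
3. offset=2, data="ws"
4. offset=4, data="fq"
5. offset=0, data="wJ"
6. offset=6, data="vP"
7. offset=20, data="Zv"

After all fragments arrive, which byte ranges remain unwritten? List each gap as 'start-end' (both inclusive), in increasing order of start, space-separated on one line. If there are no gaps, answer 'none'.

Fragment 1: offset=8 len=3
Fragment 2: offset=11 len=5
Fragment 3: offset=2 len=2
Fragment 4: offset=4 len=2
Fragment 5: offset=0 len=2
Fragment 6: offset=6 len=2
Fragment 7: offset=20 len=2
Gaps: 16-19

Answer: 16-19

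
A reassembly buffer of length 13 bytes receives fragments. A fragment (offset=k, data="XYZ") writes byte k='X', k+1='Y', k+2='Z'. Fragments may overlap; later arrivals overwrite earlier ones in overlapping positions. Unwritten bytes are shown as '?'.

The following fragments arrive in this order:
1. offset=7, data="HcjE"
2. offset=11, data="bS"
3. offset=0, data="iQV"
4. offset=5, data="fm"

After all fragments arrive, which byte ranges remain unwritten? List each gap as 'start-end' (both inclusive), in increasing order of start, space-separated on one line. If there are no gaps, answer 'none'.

Fragment 1: offset=7 len=4
Fragment 2: offset=11 len=2
Fragment 3: offset=0 len=3
Fragment 4: offset=5 len=2
Gaps: 3-4

Answer: 3-4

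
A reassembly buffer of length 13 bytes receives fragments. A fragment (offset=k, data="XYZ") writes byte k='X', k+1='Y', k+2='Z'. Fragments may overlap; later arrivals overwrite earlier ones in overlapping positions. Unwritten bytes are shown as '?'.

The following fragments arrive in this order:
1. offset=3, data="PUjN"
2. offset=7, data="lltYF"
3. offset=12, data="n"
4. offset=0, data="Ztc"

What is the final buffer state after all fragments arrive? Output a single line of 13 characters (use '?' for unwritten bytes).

Fragment 1: offset=3 data="PUjN" -> buffer=???PUjN??????
Fragment 2: offset=7 data="lltYF" -> buffer=???PUjNlltYF?
Fragment 3: offset=12 data="n" -> buffer=???PUjNlltYFn
Fragment 4: offset=0 data="Ztc" -> buffer=ZtcPUjNlltYFn

Answer: ZtcPUjNlltYFn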